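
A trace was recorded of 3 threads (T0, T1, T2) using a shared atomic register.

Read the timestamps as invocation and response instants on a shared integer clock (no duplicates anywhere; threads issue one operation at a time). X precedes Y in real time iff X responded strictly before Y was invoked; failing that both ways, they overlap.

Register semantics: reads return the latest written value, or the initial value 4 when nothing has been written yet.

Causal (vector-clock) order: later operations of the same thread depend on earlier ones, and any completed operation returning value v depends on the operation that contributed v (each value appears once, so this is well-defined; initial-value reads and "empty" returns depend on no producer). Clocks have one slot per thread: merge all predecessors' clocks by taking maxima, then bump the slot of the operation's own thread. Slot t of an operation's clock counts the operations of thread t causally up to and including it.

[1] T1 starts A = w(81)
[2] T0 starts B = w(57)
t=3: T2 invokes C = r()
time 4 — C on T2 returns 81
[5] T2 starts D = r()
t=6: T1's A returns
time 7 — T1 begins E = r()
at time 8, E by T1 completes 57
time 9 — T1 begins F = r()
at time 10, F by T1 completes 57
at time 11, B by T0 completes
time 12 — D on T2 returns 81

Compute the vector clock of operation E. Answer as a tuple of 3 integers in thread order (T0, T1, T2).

VC(A, invoked at 1): no causal predecessors; +1 on T1 → (0, 1, 0)
VC(B, invoked at 2): no causal predecessors; +1 on T0 → (1, 0, 0)
from VC(A)=(0, 1, 0), C (invoked 3) maxes components and bumps T2 → (0, 1, 1)
from VC(A)=(0, 1, 0), VC(C)=(0, 1, 1), D (invoked 5) maxes components and bumps T2 → (0, 1, 2)
from VC(A)=(0, 1, 0), VC(B)=(1, 0, 0), E (invoked 7) maxes components and bumps T1 → (1, 2, 0)
from VC(B)=(1, 0, 0), VC(E)=(1, 2, 0), F (invoked 9) maxes components and bumps T1 → (1, 3, 0)
target: VC(E) = (1, 2, 0)

(1, 2, 0)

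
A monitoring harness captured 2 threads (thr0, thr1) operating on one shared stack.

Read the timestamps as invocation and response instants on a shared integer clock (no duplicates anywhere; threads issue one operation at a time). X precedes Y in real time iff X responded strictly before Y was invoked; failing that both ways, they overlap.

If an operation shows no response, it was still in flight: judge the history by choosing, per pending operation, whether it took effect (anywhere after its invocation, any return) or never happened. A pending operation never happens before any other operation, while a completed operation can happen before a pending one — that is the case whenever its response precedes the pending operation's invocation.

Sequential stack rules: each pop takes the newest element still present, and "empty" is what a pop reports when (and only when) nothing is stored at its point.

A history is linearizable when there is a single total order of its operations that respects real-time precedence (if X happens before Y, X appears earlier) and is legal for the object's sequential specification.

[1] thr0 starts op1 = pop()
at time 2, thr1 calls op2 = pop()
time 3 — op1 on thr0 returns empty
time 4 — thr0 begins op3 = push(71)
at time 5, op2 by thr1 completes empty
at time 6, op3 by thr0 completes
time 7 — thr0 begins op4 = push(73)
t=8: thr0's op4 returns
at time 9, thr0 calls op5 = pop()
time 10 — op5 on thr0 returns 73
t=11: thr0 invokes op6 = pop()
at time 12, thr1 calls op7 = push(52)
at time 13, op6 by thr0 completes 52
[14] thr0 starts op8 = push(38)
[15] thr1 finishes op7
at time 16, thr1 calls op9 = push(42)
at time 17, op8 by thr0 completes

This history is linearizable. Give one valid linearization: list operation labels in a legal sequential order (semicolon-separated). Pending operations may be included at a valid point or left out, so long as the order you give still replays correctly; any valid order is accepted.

step 1: op1 pop() → empty — stack <>
step 2: op2 pop() → empty — stack <>
step 3: op3 push(71) — stack <71>
step 4: op4 push(73) — stack <71,73>
step 5: op5 pop() → 73 — stack <71>
step 6: op7 push(52) — stack <71,52>
step 7: op6 pop() → 52 — stack <71>
step 8: op8 push(38) — stack <71,38>

op1; op2; op3; op4; op5; op7; op6; op8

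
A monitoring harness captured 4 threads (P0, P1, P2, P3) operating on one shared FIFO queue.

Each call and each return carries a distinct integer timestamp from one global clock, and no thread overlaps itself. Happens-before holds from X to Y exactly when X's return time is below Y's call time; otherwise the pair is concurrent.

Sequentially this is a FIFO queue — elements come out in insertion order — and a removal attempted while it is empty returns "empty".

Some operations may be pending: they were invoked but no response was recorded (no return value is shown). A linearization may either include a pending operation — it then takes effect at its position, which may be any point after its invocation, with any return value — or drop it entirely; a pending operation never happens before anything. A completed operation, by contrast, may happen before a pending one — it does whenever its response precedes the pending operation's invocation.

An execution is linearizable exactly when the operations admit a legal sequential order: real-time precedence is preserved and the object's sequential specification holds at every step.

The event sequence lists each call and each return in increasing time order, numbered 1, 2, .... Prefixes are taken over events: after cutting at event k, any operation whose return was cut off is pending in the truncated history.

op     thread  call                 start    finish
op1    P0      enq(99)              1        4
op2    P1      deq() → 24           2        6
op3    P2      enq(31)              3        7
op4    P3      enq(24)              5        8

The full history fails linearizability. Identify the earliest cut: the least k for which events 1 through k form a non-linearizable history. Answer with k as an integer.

a valid linearization of events 1..5 exists, for instance op1:
1. op1 enq(99), leaving queue <99>
event 6 — op2's response, time 6 — after it, nothing linearizes
every completion of the 2 pending operations (op3, op4) was checked; none linearizes
take op1, op2 (pending dropped): step 2 already fails, because op2 deq() → 24 cannot occur there
take op2, op1 (pending dropped): step 1 already fails, because op2 deq() → 24 cannot occur there

6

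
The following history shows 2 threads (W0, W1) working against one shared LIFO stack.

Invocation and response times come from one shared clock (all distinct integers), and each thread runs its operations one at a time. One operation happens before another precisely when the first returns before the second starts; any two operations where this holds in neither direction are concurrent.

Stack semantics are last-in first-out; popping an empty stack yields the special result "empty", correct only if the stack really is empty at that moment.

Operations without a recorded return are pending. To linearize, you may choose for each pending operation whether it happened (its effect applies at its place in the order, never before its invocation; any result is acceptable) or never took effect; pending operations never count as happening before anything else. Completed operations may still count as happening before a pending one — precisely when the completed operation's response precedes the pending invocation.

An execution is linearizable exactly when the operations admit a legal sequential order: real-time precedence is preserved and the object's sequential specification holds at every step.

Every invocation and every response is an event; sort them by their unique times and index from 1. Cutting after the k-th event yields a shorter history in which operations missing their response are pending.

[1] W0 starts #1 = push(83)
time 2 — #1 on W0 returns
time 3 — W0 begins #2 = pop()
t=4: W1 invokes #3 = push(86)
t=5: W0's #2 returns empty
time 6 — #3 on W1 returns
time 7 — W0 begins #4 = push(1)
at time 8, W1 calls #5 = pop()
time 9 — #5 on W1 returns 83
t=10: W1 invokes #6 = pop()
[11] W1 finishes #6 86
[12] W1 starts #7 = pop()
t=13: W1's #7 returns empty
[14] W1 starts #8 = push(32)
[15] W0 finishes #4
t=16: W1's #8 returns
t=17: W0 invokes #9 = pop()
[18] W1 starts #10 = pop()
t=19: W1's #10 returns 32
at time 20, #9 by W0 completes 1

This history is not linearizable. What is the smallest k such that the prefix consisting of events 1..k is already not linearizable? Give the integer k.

5

one valid order for events 1..4 is #1:
1. #1 push(83), leaving stack <83>
event 5 — #2's response, time 5 — after it, nothing linearizes
no completion choice of the 1 pending operation (#3) rescues it — every subset was tried
sample order #1, #2 (pending dropped) stalls at step 2 — #2 pop() → empty has no legal effect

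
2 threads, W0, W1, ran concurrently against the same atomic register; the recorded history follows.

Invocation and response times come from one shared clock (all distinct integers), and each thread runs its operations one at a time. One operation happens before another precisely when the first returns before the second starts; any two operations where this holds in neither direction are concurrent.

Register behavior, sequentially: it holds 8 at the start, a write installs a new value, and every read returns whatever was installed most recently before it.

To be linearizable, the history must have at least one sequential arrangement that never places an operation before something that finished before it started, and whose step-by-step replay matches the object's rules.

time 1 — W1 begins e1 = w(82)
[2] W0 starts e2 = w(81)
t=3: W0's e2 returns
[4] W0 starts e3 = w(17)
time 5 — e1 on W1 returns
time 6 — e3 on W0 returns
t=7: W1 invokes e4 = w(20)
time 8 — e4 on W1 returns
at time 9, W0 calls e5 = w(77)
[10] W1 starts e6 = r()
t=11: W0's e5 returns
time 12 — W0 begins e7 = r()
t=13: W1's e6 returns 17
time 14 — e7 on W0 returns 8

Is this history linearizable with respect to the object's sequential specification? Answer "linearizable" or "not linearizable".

not linearizable

through event 12 a valid linearization exists; event 13 (e6 responding at time 13) ends that
every one of the 6 real-time-consistent orders over 6 completed atomic register ops fails the sequential spec
including or dropping the 1 pending operation (e7) in any combination fails
sample order e1, e2, e3, e4, e5, e6 (pending dropped) stalls at step 6 — e6 r() → 17 has no legal effect
sample order e1, e2, e3, e4, e6, e5 (pending dropped) stalls at step 5 — e6 r() → 17 has no legal effect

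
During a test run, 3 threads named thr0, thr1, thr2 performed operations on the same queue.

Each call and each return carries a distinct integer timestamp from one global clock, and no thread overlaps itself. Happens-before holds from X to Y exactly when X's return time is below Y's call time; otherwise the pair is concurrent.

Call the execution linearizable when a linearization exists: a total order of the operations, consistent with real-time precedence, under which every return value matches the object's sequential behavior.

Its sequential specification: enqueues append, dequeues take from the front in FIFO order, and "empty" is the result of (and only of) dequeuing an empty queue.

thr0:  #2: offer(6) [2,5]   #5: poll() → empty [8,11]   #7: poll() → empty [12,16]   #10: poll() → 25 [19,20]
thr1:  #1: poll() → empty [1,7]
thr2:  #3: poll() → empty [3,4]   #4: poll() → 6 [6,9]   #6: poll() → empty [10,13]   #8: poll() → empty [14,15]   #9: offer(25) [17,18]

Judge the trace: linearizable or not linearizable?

linearizable

witness order: #1, #3, #2, #4, #5, #6, #7, #8, #9, #10
after step 1 (#1 poll() → empty): queue <>
after step 2 (#3 poll() → empty): queue <>
after step 3 (#2 offer(6)): queue <6>
after step 4 (#4 poll() → 6): queue <>
after step 5 (#5 poll() → empty): queue <>
after step 6 (#6 poll() → empty): queue <>
after step 7 (#7 poll() → empty): queue <>
after step 8 (#8 poll() → empty): queue <>
after step 9 (#9 offer(25)): queue <25>
after step 10 (#10 poll() → 25): queue <>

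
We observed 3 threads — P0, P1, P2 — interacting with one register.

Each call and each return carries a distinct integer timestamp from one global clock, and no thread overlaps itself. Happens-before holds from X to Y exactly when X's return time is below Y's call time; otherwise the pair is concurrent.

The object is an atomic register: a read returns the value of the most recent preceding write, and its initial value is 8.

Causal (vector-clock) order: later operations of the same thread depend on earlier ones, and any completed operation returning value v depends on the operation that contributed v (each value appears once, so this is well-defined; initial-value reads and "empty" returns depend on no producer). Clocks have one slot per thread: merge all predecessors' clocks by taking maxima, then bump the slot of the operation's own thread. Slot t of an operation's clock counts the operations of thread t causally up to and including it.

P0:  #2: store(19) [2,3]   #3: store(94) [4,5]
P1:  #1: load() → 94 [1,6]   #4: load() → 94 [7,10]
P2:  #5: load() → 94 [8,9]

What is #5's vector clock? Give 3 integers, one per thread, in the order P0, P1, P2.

#2, invoked 2, has no incoming edges; only P0's bump applies → (1, 0, 0)
merge at #3 (invoked 4): VC(#2)=(1, 0, 0), own-thread bump on P0 → (2, 0, 0)
merge at #5 (invoked 8): VC(#3)=(2, 0, 0), own-thread bump on P2 → (2, 0, 1)
merge at #1 (invoked 1): VC(#3)=(2, 0, 0), own-thread bump on P1 → (2, 1, 0)
merge at #4 (invoked 7): VC(#1)=(2, 1, 0), VC(#3)=(2, 0, 0), own-thread bump on P1 → (2, 2, 0)
target: VC(#5) = (2, 0, 1)

(2, 0, 1)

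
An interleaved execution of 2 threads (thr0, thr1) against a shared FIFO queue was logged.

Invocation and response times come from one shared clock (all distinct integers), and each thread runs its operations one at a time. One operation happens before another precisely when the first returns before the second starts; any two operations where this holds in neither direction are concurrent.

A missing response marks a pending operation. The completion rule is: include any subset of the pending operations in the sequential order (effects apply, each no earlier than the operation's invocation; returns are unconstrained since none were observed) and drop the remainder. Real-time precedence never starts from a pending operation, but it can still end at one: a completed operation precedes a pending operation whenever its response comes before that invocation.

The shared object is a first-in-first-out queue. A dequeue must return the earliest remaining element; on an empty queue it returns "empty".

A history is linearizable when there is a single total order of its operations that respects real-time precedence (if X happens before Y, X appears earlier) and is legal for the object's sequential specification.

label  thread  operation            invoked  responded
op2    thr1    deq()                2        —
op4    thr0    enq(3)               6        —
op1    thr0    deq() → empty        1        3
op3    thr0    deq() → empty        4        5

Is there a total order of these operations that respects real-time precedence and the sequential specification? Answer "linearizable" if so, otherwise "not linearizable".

linearizable

witness order: op1, op2, op3
after step 1 (op1 deq() → empty): queue <>
after step 2 (op2 deq() (pending, included)): queue <>
after step 3 (op3 deq() → empty): queue <>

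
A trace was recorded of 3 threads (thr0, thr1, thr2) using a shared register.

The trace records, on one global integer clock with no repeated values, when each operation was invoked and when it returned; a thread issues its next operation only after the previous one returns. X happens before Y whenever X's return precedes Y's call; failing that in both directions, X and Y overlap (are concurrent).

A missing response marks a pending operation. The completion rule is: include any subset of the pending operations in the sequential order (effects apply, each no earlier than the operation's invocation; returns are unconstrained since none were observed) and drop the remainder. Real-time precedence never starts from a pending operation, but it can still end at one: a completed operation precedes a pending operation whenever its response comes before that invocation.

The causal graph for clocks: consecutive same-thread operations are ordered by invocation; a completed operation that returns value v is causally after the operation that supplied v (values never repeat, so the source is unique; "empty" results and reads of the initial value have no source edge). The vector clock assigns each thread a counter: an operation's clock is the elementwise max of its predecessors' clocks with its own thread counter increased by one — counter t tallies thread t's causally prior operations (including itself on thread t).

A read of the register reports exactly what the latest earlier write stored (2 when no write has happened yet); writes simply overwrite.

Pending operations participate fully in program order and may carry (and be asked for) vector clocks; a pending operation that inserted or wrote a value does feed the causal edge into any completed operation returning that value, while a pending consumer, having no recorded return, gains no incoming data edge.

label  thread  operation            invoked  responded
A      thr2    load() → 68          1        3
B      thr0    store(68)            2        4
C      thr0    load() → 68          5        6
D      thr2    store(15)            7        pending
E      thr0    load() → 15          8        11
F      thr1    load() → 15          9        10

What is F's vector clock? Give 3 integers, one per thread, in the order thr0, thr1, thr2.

B, invoked 2, has no incoming edges; only thr0's bump applies → (1, 0, 0)
invoked at 1, A merges VC(B)=(1, 0, 0) and bumps thr2's slot → (1, 0, 1)
invoked at 5, C merges VC(B)=(1, 0, 0) and bumps thr0's slot → (2, 0, 0)
invoked at 7, D merges VC(A)=(1, 0, 1) and bumps thr2's slot → (1, 0, 2)
invoked at 9, F merges VC(D)=(1, 0, 2) and bumps thr1's slot → (1, 1, 2)
invoked at 8, E merges VC(C)=(2, 0, 0), VC(D)=(1, 0, 2) and bumps thr0's slot → (3, 0, 2)
target: VC(F) = (1, 1, 2)

(1, 1, 2)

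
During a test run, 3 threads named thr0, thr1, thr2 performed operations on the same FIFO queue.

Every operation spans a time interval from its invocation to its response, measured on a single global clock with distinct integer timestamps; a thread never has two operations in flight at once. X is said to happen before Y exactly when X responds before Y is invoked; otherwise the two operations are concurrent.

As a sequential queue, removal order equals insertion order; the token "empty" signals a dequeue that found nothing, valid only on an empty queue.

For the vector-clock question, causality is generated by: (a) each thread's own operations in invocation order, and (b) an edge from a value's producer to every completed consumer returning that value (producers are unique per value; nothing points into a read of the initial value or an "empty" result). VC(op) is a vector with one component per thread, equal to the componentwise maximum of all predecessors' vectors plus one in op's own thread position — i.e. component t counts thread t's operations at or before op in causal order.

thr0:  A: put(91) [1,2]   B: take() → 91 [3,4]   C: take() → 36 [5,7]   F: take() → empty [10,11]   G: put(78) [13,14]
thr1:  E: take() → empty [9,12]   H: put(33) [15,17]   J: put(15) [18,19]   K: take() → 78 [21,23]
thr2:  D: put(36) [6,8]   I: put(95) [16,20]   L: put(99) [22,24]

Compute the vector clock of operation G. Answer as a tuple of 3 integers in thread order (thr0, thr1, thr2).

D (invocation 6): nothing precedes it; thr2's component alone gives (0, 0, 1)
E (invocation 9): nothing precedes it; thr1's component alone gives (0, 1, 0)
A (invocation 1): nothing precedes it; thr0's component alone gives (1, 0, 0)
VC(I, invoked at 16): max of VC(D)=(0, 0, 1), then +1 on thread thr2 → (0, 0, 2)
VC(H, invoked at 15): max of VC(E)=(0, 1, 0), then +1 on thread thr1 → (0, 2, 0)
VC(B, invoked at 3): max of VC(A)=(1, 0, 0), then +1 on thread thr0 → (2, 0, 0)
VC(L, invoked at 22): max of VC(I)=(0, 0, 2), then +1 on thread thr2 → (0, 0, 3)
VC(J, invoked at 18): max of VC(H)=(0, 2, 0), then +1 on thread thr1 → (0, 3, 0)
VC(C, invoked at 5): max of VC(B)=(2, 0, 0), VC(D)=(0, 0, 1), then +1 on thread thr0 → (3, 0, 1)
VC(F, invoked at 10): max of VC(C)=(3, 0, 1), then +1 on thread thr0 → (4, 0, 1)
VC(G, invoked at 13): max of VC(F)=(4, 0, 1), then +1 on thread thr0 → (5, 0, 1)
VC(K, invoked at 21): max of VC(G)=(5, 0, 1), VC(J)=(0, 3, 0), then +1 on thread thr1 → (5, 4, 1)
target: VC(G) = (5, 0, 1)

(5, 0, 1)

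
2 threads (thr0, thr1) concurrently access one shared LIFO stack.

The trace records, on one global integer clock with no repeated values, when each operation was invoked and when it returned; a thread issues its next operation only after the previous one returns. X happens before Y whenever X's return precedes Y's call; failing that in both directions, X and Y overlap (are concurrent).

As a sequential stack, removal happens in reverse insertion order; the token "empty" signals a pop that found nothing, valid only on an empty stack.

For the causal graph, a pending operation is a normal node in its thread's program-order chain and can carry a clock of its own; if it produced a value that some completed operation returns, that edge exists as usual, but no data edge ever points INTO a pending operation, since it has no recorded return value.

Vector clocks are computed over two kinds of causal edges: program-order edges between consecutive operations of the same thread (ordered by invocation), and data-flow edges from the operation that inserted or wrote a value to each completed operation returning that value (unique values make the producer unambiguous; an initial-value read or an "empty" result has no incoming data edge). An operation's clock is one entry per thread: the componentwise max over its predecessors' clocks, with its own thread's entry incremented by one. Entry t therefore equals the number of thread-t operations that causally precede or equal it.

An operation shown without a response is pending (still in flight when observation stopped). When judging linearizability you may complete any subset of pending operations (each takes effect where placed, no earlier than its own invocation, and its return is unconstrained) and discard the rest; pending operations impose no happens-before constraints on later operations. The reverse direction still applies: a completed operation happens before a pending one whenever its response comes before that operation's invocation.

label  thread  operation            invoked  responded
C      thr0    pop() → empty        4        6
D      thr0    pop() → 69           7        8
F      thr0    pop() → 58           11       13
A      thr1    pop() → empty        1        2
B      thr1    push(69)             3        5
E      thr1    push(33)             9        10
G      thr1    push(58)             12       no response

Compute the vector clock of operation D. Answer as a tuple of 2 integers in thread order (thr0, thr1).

(2, 2)

invoked at 1, A has no predecessors; its own thr1 bump gives (0, 1)
invoked at 4, C has no predecessors; its own thr0 bump gives (1, 0)
from VC(A)=(0, 1), B (invoked 3) maxes components and bumps thr1 → (0, 2)
from VC(B)=(0, 2), E (invoked 9) maxes components and bumps thr1 → (0, 3)
from VC(E)=(0, 3), G (invoked 12) maxes components and bumps thr1 → (0, 4)
from VC(B)=(0, 2), VC(C)=(1, 0), D (invoked 7) maxes components and bumps thr0 → (2, 2)
from VC(D)=(2, 2), VC(G)=(0, 4), F (invoked 11) maxes components and bumps thr0 → (3, 4)
target: VC(D) = (2, 2)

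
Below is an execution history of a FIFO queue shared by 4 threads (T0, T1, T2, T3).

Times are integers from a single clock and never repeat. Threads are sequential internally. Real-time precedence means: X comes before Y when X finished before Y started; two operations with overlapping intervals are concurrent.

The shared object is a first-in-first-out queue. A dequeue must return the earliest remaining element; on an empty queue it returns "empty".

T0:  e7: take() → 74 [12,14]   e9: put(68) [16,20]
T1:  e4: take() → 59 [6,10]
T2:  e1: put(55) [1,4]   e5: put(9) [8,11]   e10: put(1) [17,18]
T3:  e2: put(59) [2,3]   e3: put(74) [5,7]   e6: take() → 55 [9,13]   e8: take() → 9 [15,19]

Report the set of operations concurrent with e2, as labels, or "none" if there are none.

e1

overlap test against e2 [2,3]: concurrent iff the interval meets 2..3
e1 [1,4]: concurrent
e3 [5,7]: after
e4 [6,10]: after
e5 [8,11]: after
e6 [9,13]: after
e7 [12,14]: after
e8 [15,19]: after
e9 [16,20]: after
e10 [17,18]: after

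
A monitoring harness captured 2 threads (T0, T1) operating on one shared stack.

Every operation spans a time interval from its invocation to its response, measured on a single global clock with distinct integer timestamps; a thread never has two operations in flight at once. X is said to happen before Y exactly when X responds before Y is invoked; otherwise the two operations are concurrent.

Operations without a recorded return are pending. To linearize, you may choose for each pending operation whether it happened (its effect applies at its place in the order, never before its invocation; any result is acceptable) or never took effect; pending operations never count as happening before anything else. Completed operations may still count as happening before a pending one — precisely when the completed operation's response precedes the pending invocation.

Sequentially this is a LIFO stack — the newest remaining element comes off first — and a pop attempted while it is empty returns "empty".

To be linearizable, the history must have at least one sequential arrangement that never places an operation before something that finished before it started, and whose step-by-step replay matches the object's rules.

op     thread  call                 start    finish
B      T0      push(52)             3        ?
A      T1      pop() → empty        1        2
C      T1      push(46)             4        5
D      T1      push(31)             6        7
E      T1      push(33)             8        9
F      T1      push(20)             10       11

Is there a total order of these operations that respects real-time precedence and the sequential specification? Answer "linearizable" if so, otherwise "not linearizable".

a witness: A, B, C, D, E, F
after step 1 (A pop() → empty): stack <>
after step 2 (B push(52) (pending, included)): stack <52>
after step 3 (C push(46)): stack <52,46>
after step 4 (D push(31)): stack <52,46,31>
after step 5 (E push(33)): stack <52,46,31,33>
after step 6 (F push(20)): stack <52,46,31,33,20>

linearizable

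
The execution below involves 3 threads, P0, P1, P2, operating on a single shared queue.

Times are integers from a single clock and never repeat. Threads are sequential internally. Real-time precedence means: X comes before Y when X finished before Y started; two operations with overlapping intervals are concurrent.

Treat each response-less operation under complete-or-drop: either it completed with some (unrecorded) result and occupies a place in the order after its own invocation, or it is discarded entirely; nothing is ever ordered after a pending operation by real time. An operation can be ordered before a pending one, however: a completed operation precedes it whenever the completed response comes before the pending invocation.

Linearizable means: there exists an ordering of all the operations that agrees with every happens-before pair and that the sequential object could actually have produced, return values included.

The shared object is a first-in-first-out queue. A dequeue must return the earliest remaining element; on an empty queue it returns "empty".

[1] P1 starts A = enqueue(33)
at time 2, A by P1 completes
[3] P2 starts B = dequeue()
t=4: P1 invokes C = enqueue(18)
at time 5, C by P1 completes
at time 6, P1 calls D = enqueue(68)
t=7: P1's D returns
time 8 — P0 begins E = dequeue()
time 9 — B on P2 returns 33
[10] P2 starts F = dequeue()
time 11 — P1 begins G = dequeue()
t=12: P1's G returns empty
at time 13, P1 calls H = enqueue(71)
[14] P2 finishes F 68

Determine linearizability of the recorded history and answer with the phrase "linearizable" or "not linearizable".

witness order: A, B, C, D, E, F, G
1. A enqueue(33), leaving queue <33>
2. B dequeue() → 33, leaving queue <>
3. C enqueue(18), leaving queue <18>
4. D enqueue(68), leaving queue <18,68>
5. E dequeue() (pending, included), leaving queue <68>
6. F dequeue() → 68, leaving queue <>
7. G dequeue() → empty, leaving queue <>

linearizable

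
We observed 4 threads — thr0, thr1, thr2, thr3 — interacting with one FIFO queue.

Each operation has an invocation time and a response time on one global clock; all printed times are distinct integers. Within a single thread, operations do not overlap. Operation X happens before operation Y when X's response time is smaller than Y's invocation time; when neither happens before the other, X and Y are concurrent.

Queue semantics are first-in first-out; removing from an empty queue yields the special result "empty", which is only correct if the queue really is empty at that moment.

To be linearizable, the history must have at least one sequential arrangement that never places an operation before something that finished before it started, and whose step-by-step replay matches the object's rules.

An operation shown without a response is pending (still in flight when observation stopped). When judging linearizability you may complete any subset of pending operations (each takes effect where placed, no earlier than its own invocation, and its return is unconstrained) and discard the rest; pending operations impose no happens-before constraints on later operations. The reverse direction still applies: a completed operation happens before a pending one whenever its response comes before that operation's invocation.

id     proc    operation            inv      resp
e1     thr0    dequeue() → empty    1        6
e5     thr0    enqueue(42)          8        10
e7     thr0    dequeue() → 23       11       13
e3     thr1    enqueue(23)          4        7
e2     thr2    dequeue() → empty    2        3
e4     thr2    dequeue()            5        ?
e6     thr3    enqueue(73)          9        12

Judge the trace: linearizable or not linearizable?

a witness: e1, e2, e3, e5, e6, e7
after step 1 (e1 dequeue() → empty): queue <>
after step 2 (e2 dequeue() → empty): queue <>
after step 3 (e3 enqueue(23)): queue <23>
after step 4 (e5 enqueue(42)): queue <23,42>
after step 5 (e6 enqueue(73)): queue <23,42,73>
after step 6 (e7 dequeue() → 23): queue <42,73>

linearizable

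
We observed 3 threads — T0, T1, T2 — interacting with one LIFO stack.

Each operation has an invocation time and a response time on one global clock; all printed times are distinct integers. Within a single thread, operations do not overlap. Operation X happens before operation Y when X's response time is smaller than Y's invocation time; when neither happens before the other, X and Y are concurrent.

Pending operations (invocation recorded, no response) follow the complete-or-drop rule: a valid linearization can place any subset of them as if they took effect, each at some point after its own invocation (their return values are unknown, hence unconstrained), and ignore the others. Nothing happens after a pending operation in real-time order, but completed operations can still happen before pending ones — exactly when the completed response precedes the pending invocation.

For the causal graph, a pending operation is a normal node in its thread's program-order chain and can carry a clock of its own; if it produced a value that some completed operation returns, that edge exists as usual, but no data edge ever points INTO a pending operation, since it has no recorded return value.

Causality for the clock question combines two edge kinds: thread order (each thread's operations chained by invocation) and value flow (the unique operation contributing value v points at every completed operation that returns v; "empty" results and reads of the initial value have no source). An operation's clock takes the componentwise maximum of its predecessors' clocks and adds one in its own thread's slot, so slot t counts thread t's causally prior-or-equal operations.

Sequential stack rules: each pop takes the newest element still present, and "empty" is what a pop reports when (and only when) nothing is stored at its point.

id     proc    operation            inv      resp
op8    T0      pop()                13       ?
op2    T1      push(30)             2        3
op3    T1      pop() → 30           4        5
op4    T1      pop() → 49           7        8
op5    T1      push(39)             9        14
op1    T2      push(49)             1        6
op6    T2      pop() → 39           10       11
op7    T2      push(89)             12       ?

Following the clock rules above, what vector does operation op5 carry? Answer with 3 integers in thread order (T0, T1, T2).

op1 (invocation 1): nothing precedes it; T2's component alone gives (0, 0, 1)
op2 (invocation 2): nothing precedes it; T1's component alone gives (0, 1, 0)
op8 (invocation 13): nothing precedes it; T0's component alone gives (1, 0, 0)
merge at op3 (invoked 4): VC(op2)=(0, 1, 0), own-thread bump on T1 → (0, 2, 0)
merge at op4 (invoked 7): VC(op1)=(0, 0, 1), VC(op3)=(0, 2, 0), own-thread bump on T1 → (0, 3, 1)
merge at op5 (invoked 9): VC(op4)=(0, 3, 1), own-thread bump on T1 → (0, 4, 1)
merge at op6 (invoked 10): VC(op1)=(0, 0, 1), VC(op5)=(0, 4, 1), own-thread bump on T2 → (0, 4, 2)
merge at op7 (invoked 12): VC(op6)=(0, 4, 2), own-thread bump on T2 → (0, 4, 3)
target: VC(op5) = (0, 4, 1)

(0, 4, 1)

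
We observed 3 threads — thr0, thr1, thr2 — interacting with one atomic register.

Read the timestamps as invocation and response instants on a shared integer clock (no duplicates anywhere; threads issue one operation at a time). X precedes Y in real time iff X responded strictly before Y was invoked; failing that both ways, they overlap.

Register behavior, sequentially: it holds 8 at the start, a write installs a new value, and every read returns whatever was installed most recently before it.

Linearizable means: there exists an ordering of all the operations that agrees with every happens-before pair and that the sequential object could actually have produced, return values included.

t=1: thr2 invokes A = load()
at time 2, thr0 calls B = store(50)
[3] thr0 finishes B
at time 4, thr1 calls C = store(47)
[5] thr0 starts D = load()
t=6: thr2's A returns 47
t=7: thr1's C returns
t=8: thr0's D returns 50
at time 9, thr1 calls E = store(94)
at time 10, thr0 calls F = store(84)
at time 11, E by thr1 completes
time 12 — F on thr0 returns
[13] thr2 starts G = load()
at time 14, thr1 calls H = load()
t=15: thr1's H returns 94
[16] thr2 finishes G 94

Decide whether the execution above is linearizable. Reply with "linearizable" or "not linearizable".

witness order: B, D, C, A, F, E, G, H
1. B store(50), leaving value 50
2. D load() → 50, leaving value 50
3. C store(47), leaving value 47
4. A load() → 47, leaving value 47
5. F store(84), leaving value 84
6. E store(94), leaving value 94
7. G load() → 94, leaving value 94
8. H load() → 94, leaving value 94

linearizable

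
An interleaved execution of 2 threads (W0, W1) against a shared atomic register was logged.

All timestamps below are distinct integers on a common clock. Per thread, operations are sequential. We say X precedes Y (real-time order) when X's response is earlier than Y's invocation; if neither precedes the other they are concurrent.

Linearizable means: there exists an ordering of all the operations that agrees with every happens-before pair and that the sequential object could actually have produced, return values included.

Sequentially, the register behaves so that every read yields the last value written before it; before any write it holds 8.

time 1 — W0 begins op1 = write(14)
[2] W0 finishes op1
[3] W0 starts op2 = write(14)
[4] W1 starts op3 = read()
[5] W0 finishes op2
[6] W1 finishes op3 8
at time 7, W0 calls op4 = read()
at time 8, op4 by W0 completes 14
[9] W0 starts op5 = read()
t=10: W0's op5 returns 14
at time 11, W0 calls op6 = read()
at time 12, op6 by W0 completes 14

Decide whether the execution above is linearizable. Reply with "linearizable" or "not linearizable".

not linearizable

prefix check: 1..5 passes, 1..6 fails once op3's time-6 response joins
2 orders of the 3 completed atomic register ops respect real time; none is legal
one such order, op1, op2, op3, breaks at step 3 where op3 read() → 8 is illegal
one such order, op1, op3, op2, breaks at step 2 where op3 read() → 8 is illegal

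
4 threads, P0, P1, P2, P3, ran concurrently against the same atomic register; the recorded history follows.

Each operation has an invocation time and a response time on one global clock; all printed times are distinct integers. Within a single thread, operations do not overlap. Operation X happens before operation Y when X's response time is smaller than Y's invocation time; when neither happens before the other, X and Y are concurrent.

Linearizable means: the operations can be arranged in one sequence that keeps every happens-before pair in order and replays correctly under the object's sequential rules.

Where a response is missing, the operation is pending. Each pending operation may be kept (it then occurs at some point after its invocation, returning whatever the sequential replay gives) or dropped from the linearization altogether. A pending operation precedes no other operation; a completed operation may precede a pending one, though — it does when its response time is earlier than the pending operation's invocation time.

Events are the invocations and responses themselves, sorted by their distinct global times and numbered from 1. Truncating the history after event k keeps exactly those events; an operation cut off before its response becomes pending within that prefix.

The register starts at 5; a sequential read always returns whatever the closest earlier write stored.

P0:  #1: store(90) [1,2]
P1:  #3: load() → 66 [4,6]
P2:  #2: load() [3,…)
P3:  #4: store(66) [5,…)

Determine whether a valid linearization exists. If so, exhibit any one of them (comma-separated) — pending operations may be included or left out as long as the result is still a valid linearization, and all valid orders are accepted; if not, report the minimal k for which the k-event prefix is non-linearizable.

after step 1 (#1 store(90)): value 90
after step 2 (#2 load() (pending, included)): value 90
after step 3 (#4 store(66) (pending, included)): value 66
after step 4 (#3 load() → 66): value 66

linearizable — witness: #1, #2, #4, #3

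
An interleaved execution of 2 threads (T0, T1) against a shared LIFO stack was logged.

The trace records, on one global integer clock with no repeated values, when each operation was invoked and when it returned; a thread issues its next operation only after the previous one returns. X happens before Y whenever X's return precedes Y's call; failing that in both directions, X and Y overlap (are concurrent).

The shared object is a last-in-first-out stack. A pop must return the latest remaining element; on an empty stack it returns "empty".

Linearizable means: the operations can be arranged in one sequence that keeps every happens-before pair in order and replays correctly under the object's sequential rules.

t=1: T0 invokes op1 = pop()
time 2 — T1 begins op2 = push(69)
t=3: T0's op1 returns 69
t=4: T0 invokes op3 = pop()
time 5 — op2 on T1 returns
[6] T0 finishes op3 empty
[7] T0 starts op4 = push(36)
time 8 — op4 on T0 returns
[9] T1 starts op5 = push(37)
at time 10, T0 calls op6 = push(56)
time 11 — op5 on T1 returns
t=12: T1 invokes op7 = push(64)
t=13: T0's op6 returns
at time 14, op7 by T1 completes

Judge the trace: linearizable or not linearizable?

linearizable

a witness: op2, op1, op3, op4, op5, op6, op7
step 1: op2 push(69) — stack <69>
step 2: op1 pop() → 69 — stack <>
step 3: op3 pop() → empty — stack <>
step 4: op4 push(36) — stack <36>
step 5: op5 push(37) — stack <36,37>
step 6: op6 push(56) — stack <36,37,56>
step 7: op7 push(64) — stack <36,37,56,64>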